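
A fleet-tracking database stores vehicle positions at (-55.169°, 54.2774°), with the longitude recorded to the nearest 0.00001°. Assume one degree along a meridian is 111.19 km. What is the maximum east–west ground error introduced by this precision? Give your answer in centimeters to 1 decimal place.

Rounding to 5 decimal places leaves the longitude within ±5e-06° of the true value.
At latitude 55.169° a degree of longitude spans 111190 m × cos 55.169° = 111190 × 0.5712 ≈ 63507 m.
East–west error: 5e-06° × 63507 m/° ≈ 0.317535 m.
That is 0.317535 m = 31.754 cm.

31.8 centimeters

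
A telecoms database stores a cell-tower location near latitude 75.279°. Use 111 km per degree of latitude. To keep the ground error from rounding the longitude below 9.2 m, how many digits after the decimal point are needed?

At 75.279° one degree of longitude covers 111000 × cos 75.279° ≈ 111000 × 0.2541 ≈ 28206.5 m.
Rounding to N decimal places gives at most 0.5 × 10⁻ᴺ degrees of error, i.e. 0.5 × 10⁻ᴺ × 28206.5 m.
Setting 14103.2 × 10⁻ᴺ ≤ 9.2 gives 10ᴺ ≥ 1533, i.e. N ≥ 3.19.
At 3 places the error can reach 14.1 m, but 4 places keeps it to 1.41 m.

4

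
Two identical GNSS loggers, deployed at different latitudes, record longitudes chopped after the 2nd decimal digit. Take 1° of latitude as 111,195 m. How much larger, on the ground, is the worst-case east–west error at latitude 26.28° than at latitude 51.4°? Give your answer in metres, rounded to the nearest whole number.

Truncating at 2 decimal places can drop up to a full unit in the last place, so the longitude may be off by as much as 0.01°.
At 26.28°: 0.01° × 111195 × cos 26.28° = 0.01 × 111195 × 0.8966 ≈ 997.02 m.
Error at 51.4° = 0.01° × 111195 × cos 51.4° ≈ 1112 × 0.6239 = 693.72 m.
Difference: 997.02 − 693.72 = 303.3 m.

303 metres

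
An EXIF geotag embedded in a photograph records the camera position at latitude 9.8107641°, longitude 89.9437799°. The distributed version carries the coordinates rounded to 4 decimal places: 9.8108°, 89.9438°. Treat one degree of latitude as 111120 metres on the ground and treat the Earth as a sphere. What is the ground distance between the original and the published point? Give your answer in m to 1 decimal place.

4.6 m

The latitude changed by -0.0000359° and the longitude by -0.0000201°.
North–south shift: -0.0000359 × 111120 = -3.98921 m.
East–west at this latitude: -0.0000201° × 111120 × cos 9.8108° ≈ -0.0000201 × 109495 = -2.20085 m.
Combined displacement = (3.98921² + 2.20085²)^½ ≈ 4.55604 m.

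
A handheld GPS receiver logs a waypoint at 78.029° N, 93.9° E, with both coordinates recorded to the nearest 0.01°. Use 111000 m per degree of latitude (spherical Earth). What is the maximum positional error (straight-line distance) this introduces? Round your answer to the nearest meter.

567 meters

Rounding to 2 decimal places leaves each coordinate within ±0.005° of the true value.
North–south component: 0.005° × 111000 = 555 m.
Longitude error → 0.005 × 111000 × cos 78.029° = 0.005 × 111000 × 0.2074 ≈ 115.116 m.
Combining orthogonally: (555² + 115.116²)^½ ≈ 566.813 m.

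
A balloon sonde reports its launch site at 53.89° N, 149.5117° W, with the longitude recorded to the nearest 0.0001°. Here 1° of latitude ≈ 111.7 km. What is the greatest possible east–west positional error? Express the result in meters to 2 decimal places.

Rounding to 4 decimal places leaves the longitude within ±5e-05° of the true value.
Parallels shrink by cos φ, so at 53.89° a degree of longitude is 111700 × 0.5893 ≈ 65829 m.
So at most 5e-05° × 65829 ≈ 3.29145 m east–west.

3.29 meters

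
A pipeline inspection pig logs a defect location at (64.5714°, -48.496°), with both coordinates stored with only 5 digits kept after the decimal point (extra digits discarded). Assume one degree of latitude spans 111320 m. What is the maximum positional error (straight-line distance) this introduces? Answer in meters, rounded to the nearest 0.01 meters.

1.21 meters

Truncating at 5 decimal places can drop up to a full unit in the last place, so each coordinate may be off by as much as 1e-05°.
N–S: 1e-05° × 111320 m/° = 1.1132 m.
Longitude error → 1e-05 × 111320 × cos 64.5714° = 1e-05 × 111320 × 0.4294 ≈ 0.477992 m.
Combining orthogonally: (1.1132² + 0.477992²)^½ ≈ 1.21148 m.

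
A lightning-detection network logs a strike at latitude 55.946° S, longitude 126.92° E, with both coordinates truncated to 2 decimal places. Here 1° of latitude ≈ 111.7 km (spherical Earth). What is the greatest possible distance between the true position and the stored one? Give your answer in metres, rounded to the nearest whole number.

1280 metres

Truncating at 2 decimal places can drop up to a full unit in the last place, so each coordinate may be off by as much as 0.01°.
N–S: 0.01° × 111700 m/° = 1117 m.
Longitude error → 0.01 × 111700 × cos 55.946° = 0.01 × 111700 × 0.5600 ≈ 625.491 m.
Worst case both components are at the extreme and orthogonal: √(1117² + 625.491²) ≈ 1280.21 m.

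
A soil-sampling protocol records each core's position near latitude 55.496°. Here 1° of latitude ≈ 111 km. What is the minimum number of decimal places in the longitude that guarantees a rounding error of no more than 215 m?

At 55.496° one degree of longitude covers 111000 × cos 55.496° ≈ 111000 × 0.5665 ≈ 62877.5 m.
N decimal places → at most half a unit in the last place, 0.5 × 10⁻ᴺ° = 62877.5/2 × 10⁻ᴺ m.
Setting 31438.7 × 10⁻ᴺ ≤ 215 gives 10ᴺ ≥ 146.2, i.e. N ≥ 2.17.
So 3 decimal places suffice (31.4 m); 2 would allow up to 314 m.

3 decimal places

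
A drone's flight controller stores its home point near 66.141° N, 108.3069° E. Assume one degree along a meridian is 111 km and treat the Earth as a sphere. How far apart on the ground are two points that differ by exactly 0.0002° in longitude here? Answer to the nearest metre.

One degree of longitude here spans 111000 × cos 66.141° = 111000 × 0.4045 ≈ 44898.1 m; 0.0002° of that is 8.97962 m.

9 metres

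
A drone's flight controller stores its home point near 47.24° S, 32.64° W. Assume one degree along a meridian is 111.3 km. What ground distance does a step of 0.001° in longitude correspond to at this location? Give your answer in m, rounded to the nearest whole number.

76 m

At 47.24° a degree of longitude is 111300 × cos 47.24° ≈ 75564.8 m, so 0.001° corresponds to 75.5648 m.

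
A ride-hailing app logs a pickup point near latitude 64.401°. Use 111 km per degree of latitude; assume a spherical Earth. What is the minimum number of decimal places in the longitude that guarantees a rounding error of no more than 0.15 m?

At 64.401° one degree of longitude covers 111000 × cos 64.401° ≈ 111000 × 0.4321 ≈ 47959.8 m.
Rounding to N decimal places gives at most 0.5 × 10⁻ᴺ degrees of error, i.e. 0.5 × 10⁻ᴺ × 47959.8 m.
Setting 23979.9 × 10⁻ᴺ ≤ 0.15 gives 10ᴺ ≥ 1.599e+05, i.e. N ≥ 5.20.
At 5 places the error can reach 0.24 m, but 6 places keeps it to 0.024 m.

6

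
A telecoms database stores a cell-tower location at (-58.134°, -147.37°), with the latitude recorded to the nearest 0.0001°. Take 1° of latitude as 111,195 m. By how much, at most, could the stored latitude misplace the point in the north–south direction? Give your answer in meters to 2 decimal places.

5.56 meters

Rounding to 4 decimal places leaves the latitude within ±5e-05° of the true value.
Along the meridian that is 5e-05° × 111195 m/° = 5.55975 m.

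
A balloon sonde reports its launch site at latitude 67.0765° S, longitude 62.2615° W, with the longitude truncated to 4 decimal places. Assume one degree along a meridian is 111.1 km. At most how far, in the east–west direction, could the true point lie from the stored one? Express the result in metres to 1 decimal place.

Truncating at 4 decimal places can drop up to a full unit in the last place, so the longitude may be off by as much as 0.0001°.
At latitude 67.0765° a degree of longitude spans 111100 m × cos 67.0765° = 111100 × 0.3895 ≈ 43273.6 m.
East–west error: 0.0001° × 43273.6 m/° ≈ 4.32736 m.

4.3 metres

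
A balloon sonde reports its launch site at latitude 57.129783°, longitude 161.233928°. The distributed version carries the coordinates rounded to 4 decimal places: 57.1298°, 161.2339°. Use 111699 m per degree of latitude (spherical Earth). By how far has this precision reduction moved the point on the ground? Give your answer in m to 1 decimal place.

The latitude changed by -0.000017° and the longitude by +0.000028°.
North–south shift: -0.000017 × 111699 = -1.89888 m.
E–W at 57.1298°: 0.000028° × 111699 × cos 57.1298° = 0.000028 × 111699 × 0.5427 ≈ 1.69745 m.
Distance: √(1.89888² + 1.69745²) ≈ 2.54698 m.

2.5 m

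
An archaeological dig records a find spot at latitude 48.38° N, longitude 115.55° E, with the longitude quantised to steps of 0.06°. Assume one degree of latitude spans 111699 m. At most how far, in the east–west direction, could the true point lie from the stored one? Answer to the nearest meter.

With a 0.06° grid the true value lies within half a step, ±0.06°/2 = ±0.03°, of the stored one.
One degree of longitude at 48.38° is 111699 × cos 48.38° ≈ 111699 × 0.6642 = 74189 m.
East–west error: 0.03° × 74189 m/° ≈ 2225.67 m.

2226 meters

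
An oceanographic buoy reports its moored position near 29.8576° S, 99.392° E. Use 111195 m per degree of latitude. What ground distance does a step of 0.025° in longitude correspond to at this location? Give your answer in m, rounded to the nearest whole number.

0.025° of longitude at 29.8576° is 0.025 × 111195 × cos 29.8576° ≈ 0.025 × 96435.6 = 2410.89 m.

2411 m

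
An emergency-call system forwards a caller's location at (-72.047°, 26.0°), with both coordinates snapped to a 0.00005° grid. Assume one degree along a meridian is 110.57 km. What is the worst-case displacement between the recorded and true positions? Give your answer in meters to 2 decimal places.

With a 0.00005° grid the true value lies within half a step, ±0.00005°/2 = ±2.5e-05°, of the stored one.
N–S: 2.5e-05° × 110570 m/° = 2.76425 m.
East–west component at 72.047°: 2.5e-05° × 110570 × cos 72.047° ≈ 2.5e-05 × 34081.7 ≈ 0.852043 m.
The two errors are perpendicular, so the maximum displacement is √(2.76425² + 0.852043²) ≈ 2.89259 m.

2.89 meters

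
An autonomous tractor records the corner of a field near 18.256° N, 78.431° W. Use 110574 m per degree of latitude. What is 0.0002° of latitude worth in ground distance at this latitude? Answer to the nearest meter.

0.0002° × 110574 m/° = 22.1148 m.

22 meters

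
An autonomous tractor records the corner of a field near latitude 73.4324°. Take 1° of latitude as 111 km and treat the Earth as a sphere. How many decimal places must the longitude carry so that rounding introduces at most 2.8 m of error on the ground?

At 73.4324° one degree of longitude covers 111000 × cos 73.4324° ≈ 111000 × 0.2851 ≈ 31651.3 m.
With N decimal places the half-ulp bound is 0.5·10⁻ᴺ°, or 0.5·10⁻ᴺ × 31651.3 m on the ground.
Setting 15825.6 × 10⁻ᴺ ≤ 2.8 gives 10ᴺ ≥ 5652, i.e. N ≥ 3.75.
So 4 decimal places suffice (1.58 m); 3 would allow up to 15.8 m.

4 decimal places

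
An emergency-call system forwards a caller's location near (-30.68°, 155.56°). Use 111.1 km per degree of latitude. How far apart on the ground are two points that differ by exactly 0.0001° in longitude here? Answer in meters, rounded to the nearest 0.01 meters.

9.55 meters

One degree of longitude here spans 111100 × cos 30.68° = 111100 × 0.8600 ≈ 95549.4 m; 0.0001° of that is 9.55494 m.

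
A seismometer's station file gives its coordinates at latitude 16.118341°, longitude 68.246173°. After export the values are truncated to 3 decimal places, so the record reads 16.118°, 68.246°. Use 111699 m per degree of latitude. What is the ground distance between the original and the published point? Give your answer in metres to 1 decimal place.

42.4 metres

Δlat = 16.118341 − 16.118 = +0.000341°; Δlon = 68.246173 − 68.246 = +0.000173°.
N–S: 0.000341° × 111699 m/° = 38.0894 m.
East–west at this latitude: 0.000173° × 111699 × cos 16.118° ≈ 0.000173 × 107308 = 18.5643 m.
Distance: √(38.0894² + 18.5643²) ≈ 42.3726 m.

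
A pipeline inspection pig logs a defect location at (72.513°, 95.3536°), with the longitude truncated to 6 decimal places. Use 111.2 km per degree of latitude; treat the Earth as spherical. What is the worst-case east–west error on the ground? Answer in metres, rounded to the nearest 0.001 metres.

0.033 metres

Truncating at 6 decimal places can drop up to a full unit in the last place, so the longitude may be off by as much as 1e-06°.
One degree of longitude at 72.513° is 111200 × cos 72.513° ≈ 111200 × 0.3005 = 33414.4 m.
Maximum E–W displacement: 1e-06 × 33414.4 = 0.0334144 m.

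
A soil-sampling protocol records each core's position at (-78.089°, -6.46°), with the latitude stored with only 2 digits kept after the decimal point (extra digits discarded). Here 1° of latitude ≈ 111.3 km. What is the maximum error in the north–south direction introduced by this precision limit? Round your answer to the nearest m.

1113 m

Truncating at 2 decimal places can drop up to a full unit in the last place, so the latitude may be off by as much as 0.01°.
Along the meridian that is 0.01° × 111300 m/° = 1113 m.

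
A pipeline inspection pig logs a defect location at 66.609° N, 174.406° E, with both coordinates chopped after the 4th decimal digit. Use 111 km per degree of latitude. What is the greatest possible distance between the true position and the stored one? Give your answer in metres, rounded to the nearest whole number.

12 metres

Truncating at 4 decimal places can drop up to a full unit in the last place, so each coordinate may be off by as much as 0.0001°.
N–S: 0.0001° × 111000 m/° = 11.1 m.
East–west component at 66.609°: 0.0001° × 111000 × cos 66.609° ≈ 0.0001 × 44067.4 ≈ 4.40674 m.
Worst case both components are at the extreme and orthogonal: √(11.1² + 4.40674²) ≈ 11.9428 m.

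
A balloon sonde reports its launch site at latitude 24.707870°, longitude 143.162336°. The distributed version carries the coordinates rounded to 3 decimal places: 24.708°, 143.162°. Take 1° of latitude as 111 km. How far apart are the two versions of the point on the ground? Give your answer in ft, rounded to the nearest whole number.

121 ft

Δlat = 24.707870 − 24.708 = -0.000130°; Δlon = 143.162336 − 143.162 = +0.000336°.
N–S: -0.000130° × 111000 m/° = -14.43 m.
East–west at this latitude: 0.000336° × 111000 × cos 24.708° ≈ 0.000336 × 100838 = 33.8815 m.
Hypotenuse of the two orthogonal shifts: √(14.43² + 33.8815²) = 36.8264 m.
In feet: 36.8264 m ÷ 0.3048 ≈ 120.82 ft.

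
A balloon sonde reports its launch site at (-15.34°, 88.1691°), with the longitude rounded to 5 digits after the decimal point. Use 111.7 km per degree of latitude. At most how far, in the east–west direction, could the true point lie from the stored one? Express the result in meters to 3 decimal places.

0.539 meters

Rounding to 5 decimal places leaves the longitude within ±5e-06° of the true value.
Parallels shrink by cos φ, so at 15.34° a degree of longitude is 111700 × 0.9644 ≈ 107720 m.
Maximum E–W displacement: 5e-06 × 107720 = 0.538602 m.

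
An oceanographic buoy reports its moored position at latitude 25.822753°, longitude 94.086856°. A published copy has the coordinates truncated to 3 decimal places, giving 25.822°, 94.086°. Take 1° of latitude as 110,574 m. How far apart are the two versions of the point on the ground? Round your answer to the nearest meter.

The latitude changed by +0.000753° and the longitude by +0.000856°.
N–S: 0.000753° × 110574 m/° = 83.2622 m.
East–west at this latitude: 0.000856° × 110574 × cos 25.822° ≈ 0.000856 × 99533.4 = 85.2006 m.
Hypotenuse of the two orthogonal shifts: √(83.2622² + 85.2006²) = 119.129 m.

119 meters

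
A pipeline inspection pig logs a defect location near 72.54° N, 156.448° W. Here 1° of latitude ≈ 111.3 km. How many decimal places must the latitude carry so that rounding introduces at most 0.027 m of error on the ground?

7 decimal places

One degree of latitude covers 111300 m.
N decimal places → at most half a unit in the last place, 0.5 × 10⁻ᴺ° = 111300/2 × 10⁻ᴺ m.
Setting 55650 × 10⁻ᴺ ≤ 0.027 gives 10ᴺ ≥ 2.061e+06, i.e. N ≥ 6.31.
N = 6 would give 0.0556 m (too coarse); N = 7 gives 0.00556 m ≤ 0.027 m.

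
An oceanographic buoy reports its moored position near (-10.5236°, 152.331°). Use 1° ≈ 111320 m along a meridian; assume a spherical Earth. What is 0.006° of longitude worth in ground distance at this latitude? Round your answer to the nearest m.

0.006° of longitude at 10.5236° is 0.006 × 111320 × cos 10.5236° ≈ 0.006 × 109448 = 656.685 m.

657 m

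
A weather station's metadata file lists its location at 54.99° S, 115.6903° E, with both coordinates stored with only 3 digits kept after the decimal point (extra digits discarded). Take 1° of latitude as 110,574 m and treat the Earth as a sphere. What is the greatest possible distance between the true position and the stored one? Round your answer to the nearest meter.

Truncating at 3 decimal places can drop up to a full unit in the last place, so each coordinate may be off by as much as 0.001°.
N–S: 0.001° × 110574 m/° = 110.574 m.
E–W at 54.99°: 0.001° × 110574 × cos 54.99° = 0.001 × 110574 × 0.5737 ≈ 63.4384 m.
The two errors are perpendicular, so the maximum displacement is √(110.574² + 63.4384²) ≈ 127.48 m.

127 meters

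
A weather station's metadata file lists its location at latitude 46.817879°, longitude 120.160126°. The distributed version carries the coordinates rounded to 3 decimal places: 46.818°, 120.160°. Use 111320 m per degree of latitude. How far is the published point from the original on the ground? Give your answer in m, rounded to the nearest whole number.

The latitude changed by -0.000121° and the longitude by +0.000126°.
North–south shift: -0.000121 × 111320 = -13.4697 m.
E–W at 46.818°: 0.000126° × 111320 × cos 46.818° = 0.000126 × 111320 × 0.6843 ≈ 9.59846 m.
Combined displacement = (13.4697² + 9.59846²)^½ ≈ 16.5398 m.

17 m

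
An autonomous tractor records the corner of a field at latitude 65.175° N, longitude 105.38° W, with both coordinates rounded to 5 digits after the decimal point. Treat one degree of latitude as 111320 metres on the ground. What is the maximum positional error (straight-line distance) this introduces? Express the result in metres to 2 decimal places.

0.60 metres

Rounding to 5 decimal places leaves each coordinate within ±5e-06° of the true value.
N–S: 5e-06° × 111320 m/° = 0.5566 m.
East–west component at 65.175°: 5e-06° × 111320 × cos 65.175° ≈ 5e-06 × 46737.5 ≈ 0.233687 m.
Combining orthogonally: (0.5566² + 0.233687²)^½ ≈ 0.603667 m.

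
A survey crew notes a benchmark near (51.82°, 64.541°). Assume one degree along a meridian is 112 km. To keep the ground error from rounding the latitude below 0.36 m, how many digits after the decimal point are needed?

One degree of latitude covers 112000 m.
Rounding to N decimal places gives at most 0.5 × 10⁻ᴺ degrees of error, i.e. 0.5 × 10⁻ᴺ × 112000 m.
Setting 56000 × 10⁻ᴺ ≤ 0.36 gives 10ᴺ ≥ 1.556e+05, i.e. N ≥ 5.19.
N = 5 would give 0.56 m (too coarse); N = 6 gives 0.056 m ≤ 0.36 m.

6 decimal places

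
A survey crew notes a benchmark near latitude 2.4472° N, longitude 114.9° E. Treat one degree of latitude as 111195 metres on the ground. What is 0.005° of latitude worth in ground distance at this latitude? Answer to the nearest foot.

Along a meridian 0.005° is 0.005 × 111195 = 555.975 m.
In feet: 555.975 m ÷ 0.3048 ≈ 1824.1 ft.

1824 feet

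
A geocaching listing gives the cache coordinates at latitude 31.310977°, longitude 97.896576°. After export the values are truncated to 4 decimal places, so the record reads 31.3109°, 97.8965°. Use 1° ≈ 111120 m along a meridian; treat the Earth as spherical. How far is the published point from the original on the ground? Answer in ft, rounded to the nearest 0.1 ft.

The latitude changed by +0.000077° and the longitude by +0.000076°.
North–south shift: 0.000077 × 111120 = 8.55624 m.
E–W at 31.3109°: 0.000076° × 111120 × cos 31.3109° = 0.000076 × 111120 × 0.8544 ≈ 7.21517 m.
Hypotenuse of the two orthogonal shifts: √(8.55624² + 7.21517²) = 11.1923 m.
In feet: 11.1923 m ÷ 0.3048 ≈ 36.72 ft.

36.7 ft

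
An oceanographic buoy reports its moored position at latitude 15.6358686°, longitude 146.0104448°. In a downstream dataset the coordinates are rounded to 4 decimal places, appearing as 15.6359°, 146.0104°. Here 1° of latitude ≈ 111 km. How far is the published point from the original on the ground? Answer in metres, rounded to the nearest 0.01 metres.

Δlat = 15.6358686 − 15.6359 = -0.0000314°; Δlon = 146.0104448 − 146.0104 = +0.0000448°.
North–south shift: -0.0000314 × 111000 = -3.4854 m.
East–west at this latitude: 0.0000448° × 111000 × cos 15.6359° ≈ 0.0000448 × 106892 = 4.78878 m.
Hypotenuse of the two orthogonal shifts: √(3.4854² + 4.78878²) = 5.92287 m.

5.92 metres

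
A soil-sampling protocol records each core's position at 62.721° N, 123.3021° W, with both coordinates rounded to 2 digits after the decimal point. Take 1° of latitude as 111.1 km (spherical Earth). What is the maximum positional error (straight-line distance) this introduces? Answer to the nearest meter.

611 meters

Rounding to 2 decimal places leaves each coordinate within ±0.005° of the true value.
Latitude error → 0.005 × 111100 = 555.5 m along the meridian.
Longitude error → 0.005 × 111100 × cos 62.721° = 0.005 × 111100 × 0.4583 ≈ 254.599 m.
The two errors are perpendicular, so the maximum displacement is √(555.5² + 254.599²) ≈ 611.065 m.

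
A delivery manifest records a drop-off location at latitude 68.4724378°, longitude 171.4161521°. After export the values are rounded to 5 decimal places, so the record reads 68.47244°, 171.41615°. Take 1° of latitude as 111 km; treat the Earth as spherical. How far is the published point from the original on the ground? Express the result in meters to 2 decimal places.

The latitude changed by -0.0000022° and the longitude by +0.0000021°.
North–south shift: -0.0000022 × 111000 = -0.2442 m.
E–W at 68.4724°: 0.0000021° × 111000 × cos 68.4724° = 0.0000021 × 111000 × 0.3669 ≈ 0.0855357 m.
Combined displacement = (0.2442² + 0.0855357²)^½ ≈ 0.258747 m.

0.26 meters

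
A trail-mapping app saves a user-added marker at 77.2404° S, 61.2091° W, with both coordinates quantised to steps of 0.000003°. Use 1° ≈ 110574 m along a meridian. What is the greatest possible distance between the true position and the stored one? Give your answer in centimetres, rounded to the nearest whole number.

17 centimetres

With a 0.000003° grid the true value lies within half a step, ±0.000003°/2 = ±1.5e-06°, of the stored one.
North–south component: 1.5e-06° × 110574 = 0.165861 m.
E–W at 77.2404°: 1.5e-06° × 110574 × cos 77.2404° = 1.5e-06 × 110574 × 0.2209 ≈ 0.0366322 m.
Worst case both components are at the extreme and orthogonal: √(0.165861² + 0.0366322²) ≈ 0.169858 m.
That is 0.169858 m = 16.986 cm.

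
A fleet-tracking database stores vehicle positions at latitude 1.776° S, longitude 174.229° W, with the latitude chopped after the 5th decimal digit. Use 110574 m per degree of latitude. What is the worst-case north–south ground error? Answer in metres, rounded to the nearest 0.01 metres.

1.11 metres

Truncating at 5 decimal places can drop up to a full unit in the last place, so the latitude may be off by as much as 1e-05°.
So the N–S error is at most 1e-05 × 110574 = 1.10574 m.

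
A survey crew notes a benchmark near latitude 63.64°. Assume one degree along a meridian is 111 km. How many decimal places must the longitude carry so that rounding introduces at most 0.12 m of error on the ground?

At 63.64° one degree of longitude covers 111000 × cos 63.64° ≈ 111000 × 0.4440 ≈ 49285.1 m.
N decimal places → at most half a unit in the last place, 0.5 × 10⁻ᴺ° = 49285.1/2 × 10⁻ᴺ m.
Need 0.5 × 49285.1 × 10⁻ᴺ ≤ 0.12 → 10⁻ᴺ ≤ 4.870e-06, so N ≥ 5.31.
At 5 places the error can reach 0.246 m, but 6 places keeps it to 0.0246 m.

6 decimal places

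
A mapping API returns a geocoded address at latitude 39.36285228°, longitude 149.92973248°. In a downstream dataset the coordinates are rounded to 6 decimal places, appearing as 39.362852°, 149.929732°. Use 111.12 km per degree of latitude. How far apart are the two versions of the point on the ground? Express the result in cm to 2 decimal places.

5.17 cm

Δlat = 39.36285228 − 39.362852 = +0.00000028°; Δlon = 149.92973248 − 149.929732 = +0.00000048°.
N–S: 0.00000028° × 111120 m/° = 0.0311136 m.
East–west at this latitude: 0.00000048° × 111120 × cos 39.3629° ≈ 0.00000048 × 85911.9 = 0.0412377 m.
Distance: √(0.0311136² + 0.0412377²) ≈ 0.0516585 m.
That is 0.0516585 m = 5.1659 cm.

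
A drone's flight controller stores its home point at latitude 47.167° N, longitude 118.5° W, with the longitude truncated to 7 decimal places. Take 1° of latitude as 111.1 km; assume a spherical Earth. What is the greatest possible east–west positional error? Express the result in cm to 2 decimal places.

Truncating at 7 decimal places can drop up to a full unit in the last place, so the longitude may be off by as much as 1e-07°.
Parallels shrink by cos φ, so at 47.167° a degree of longitude is 111100 × 0.6799 ≈ 75532.9 m.
Maximum E–W displacement: 1e-07 × 75532.9 = 0.00755329 m.
That is 0.00755329 m = 0.75533 cm.

0.76 cm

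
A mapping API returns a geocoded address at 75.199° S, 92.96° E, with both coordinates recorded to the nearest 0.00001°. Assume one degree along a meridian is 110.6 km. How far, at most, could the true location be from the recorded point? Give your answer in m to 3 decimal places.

Rounding to 5 decimal places leaves each coordinate within ±5e-06° of the true value.
North–south component: 5e-06° × 110600 = 0.553 m.
Longitude error → 5e-06 × 110600 × cos 75.199° = 5e-06 × 110600 × 0.2555 ≈ 0.141271 m.
The two errors are perpendicular, so the maximum displacement is √(0.553² + 0.141271²) ≈ 0.57076 m.

0.571 m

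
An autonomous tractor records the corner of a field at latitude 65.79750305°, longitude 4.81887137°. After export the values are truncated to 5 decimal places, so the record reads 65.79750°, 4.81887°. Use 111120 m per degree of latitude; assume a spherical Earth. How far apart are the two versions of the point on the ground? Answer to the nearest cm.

34 cm

Δlat = 65.79750305 − 65.79750 = +0.00000305°; Δlon = 4.81887137 − 4.81887 = +0.00000137°.
N–S: 0.00000305° × 111120 m/° = 0.338916 m.
E–W at 65.7975°: 0.00000137° × 111120 × cos 65.7975° = 0.00000137 × 111120 × 0.4100 ≈ 0.0624104 m.
Combined displacement = (0.338916² + 0.0624104²)^½ ≈ 0.344614 m.
That is 0.344614 m = 34.461 cm.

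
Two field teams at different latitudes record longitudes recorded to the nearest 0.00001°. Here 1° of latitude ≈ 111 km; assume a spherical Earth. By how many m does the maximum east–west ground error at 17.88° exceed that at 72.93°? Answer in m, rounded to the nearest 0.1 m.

Rounding to 5 decimal places leaves the longitude within ±5e-06° of the true value.
Error at 17.88° = 5e-06° × 111000 × cos 17.88° ≈ 0.555 × 0.9517 = 0.52819 m.
Error at 72.93° = 5e-06° × 111000 × cos 72.93° ≈ 0.555 × 0.2935 = 0.16291 m.
So the lower-latitude error exceeds the higher by 0.52819 − 0.16291 = 0.36528 m.

0.4 m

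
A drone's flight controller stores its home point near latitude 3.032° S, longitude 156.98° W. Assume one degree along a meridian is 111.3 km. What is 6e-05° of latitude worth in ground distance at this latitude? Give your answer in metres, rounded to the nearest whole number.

7 metres

Along a meridian 6e-05° is 6e-05 × 111300 = 6.678 m.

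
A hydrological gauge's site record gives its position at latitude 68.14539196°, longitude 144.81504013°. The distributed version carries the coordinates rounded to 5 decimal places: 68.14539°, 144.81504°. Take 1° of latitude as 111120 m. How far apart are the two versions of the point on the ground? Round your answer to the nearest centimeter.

Δlat = 68.14539196 − 68.14539 = +0.00000196°; Δlon = 144.81504013 − 144.81504 = +0.00000013°.
N–S: 0.00000196° × 111120 m/° = 0.217795 m.
East–west at this latitude: 0.00000013° × 111120 × cos 68.1454° ≈ 0.00000013 × 41364.7 = 0.00537741 m.
Distance: √(0.217795² + 0.00537741²) ≈ 0.217862 m.
That is 0.217862 m = 21.786 cm.

22 centimeters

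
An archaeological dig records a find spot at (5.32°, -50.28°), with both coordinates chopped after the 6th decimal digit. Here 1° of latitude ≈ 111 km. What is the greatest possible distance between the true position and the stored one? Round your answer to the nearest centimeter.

Truncating at 6 decimal places can drop up to a full unit in the last place, so each coordinate may be off by as much as 1e-06°.
North–south component: 1e-06° × 111000 = 0.111 m.
East–west component at 5.32°: 1e-06° × 111000 × cos 5.32° ≈ 1e-06 × 110522 ≈ 0.110522 m.
The two errors are perpendicular, so the maximum displacement is √(0.111² + 0.110522²) ≈ 0.15664 m.
That is 0.15664 m = 15.664 cm.

16 centimeters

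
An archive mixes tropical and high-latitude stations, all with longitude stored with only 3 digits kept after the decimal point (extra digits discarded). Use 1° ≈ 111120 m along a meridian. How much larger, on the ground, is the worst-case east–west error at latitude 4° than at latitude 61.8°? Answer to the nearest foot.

191 feet

Truncating at 3 decimal places can drop up to a full unit in the last place, so the longitude may be off by as much as 0.001°.
Error at 4° = 0.001° × 111120 × cos 4° ≈ 111.12 × 0.9976 = 110.85 m.
At 61.8°: 0.001° × 111120 × cos 61.8° = 0.001 × 111120 × 0.4726 ≈ 52.51 m.
So the lower-latitude error exceeds the higher by 110.85 − 52.51 = 58.339 m.
In feet: 58.3395 m ÷ 0.3048 ≈ 191.4 ft.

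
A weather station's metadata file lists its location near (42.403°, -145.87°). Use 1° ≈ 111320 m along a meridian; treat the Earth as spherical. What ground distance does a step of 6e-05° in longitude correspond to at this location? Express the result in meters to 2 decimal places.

One degree of longitude here spans 111320 × cos 42.403° = 111320 × 0.7384 ≈ 82200.9 m; 6e-05° of that is 4.93206 m.

4.93 meters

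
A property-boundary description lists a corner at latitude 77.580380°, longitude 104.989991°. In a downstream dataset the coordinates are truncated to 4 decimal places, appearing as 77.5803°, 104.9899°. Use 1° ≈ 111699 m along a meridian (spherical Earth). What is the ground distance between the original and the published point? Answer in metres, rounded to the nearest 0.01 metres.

9.20 metres

The latitude changed by +0.000080° and the longitude by +0.000091°.
N–S: 0.000080° × 111699 m/° = 8.93592 m.
East–west at this latitude: 0.000091° × 111699 × cos 77.5803° ≈ 0.000091 × 24023.2 = 2.18611 m.
Distance: √(8.93592² + 2.18611²) ≈ 9.19944 m.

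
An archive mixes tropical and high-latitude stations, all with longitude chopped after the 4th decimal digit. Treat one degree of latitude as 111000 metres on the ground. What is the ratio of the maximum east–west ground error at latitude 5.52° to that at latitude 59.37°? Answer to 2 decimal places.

1.95

Truncating at 4 decimal places can drop up to a full unit in the last place, so the longitude may be off by as much as 0.0001°.
Error at 5.52° = 0.0001° × 111000 × cos 5.52° ≈ 11.1 × 0.9954 = 11.049 m.
Error at 59.37° = 0.0001° × 111000 × cos 59.37° ≈ 11.1 × 0.5095 = 5.6554 m.
Ratio: 11.049 / 5.6554 = cos 5.52° / cos 59.37° ≈ 1.9536.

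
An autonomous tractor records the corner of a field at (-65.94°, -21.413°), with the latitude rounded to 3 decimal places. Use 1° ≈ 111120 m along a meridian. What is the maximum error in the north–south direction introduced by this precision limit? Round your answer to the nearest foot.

182 feet

Rounding to 3 decimal places leaves the latitude within ±0.0005° of the true value.
North–south distance: 0.0005° × 111120 m/° = 55.56 m.
Converting: 55.56 m × 3.2808 ft/m ≈ 182.28 ft.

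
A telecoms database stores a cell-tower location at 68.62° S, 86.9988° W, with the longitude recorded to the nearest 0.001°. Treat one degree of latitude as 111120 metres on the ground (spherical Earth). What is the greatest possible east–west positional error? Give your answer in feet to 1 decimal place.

66.5 feet

Rounding to 3 decimal places leaves the longitude within ±0.0005° of the true value.
One degree of longitude at 68.62° is 111120 × cos 68.62° ≈ 111120 × 0.3646 = 40509 m.
East–west error: 0.0005° × 40509 m/° ≈ 20.2545 m.
Converting: 20.2545 m × 3.2808 ft/m ≈ 66.452 ft.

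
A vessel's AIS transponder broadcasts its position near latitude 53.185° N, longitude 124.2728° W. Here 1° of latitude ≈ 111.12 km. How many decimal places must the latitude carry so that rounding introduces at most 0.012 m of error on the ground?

7 decimal places

One degree of latitude covers 111120 m.
With N decimal places the half-ulp bound is 0.5·10⁻ᴺ°, or 0.5·10⁻ᴺ × 111120 m on the ground.
Setting 55560 × 10⁻ᴺ ≤ 0.012 gives 10ᴺ ≥ 4.63e+06, i.e. N ≥ 6.67.
N = 6 would give 0.0556 m (too coarse); N = 7 gives 0.00556 m ≤ 0.012 m.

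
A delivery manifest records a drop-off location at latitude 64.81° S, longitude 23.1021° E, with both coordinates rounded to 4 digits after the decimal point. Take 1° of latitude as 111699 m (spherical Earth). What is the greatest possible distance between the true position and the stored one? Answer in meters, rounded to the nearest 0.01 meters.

Rounding to 4 decimal places leaves each coordinate within ±5e-05° of the true value.
Latitude error → 5e-05 × 111699 = 5.58495 m along the meridian.
Longitude error → 5e-05 × 111699 × cos 64.81° = 5e-05 × 111699 × 0.4256 ≈ 2.37707 m.
Combining orthogonally: (5.58495² + 2.37707²)^½ ≈ 6.06977 m.

6.07 meters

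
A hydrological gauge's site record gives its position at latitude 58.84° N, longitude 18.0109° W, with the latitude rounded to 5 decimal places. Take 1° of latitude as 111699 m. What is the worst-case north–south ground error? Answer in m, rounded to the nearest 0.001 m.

Rounding to 5 decimal places leaves the latitude within ±5e-06° of the true value.
Along the meridian that is 5e-06° × 111699 m/° = 0.558495 m.

0.558 m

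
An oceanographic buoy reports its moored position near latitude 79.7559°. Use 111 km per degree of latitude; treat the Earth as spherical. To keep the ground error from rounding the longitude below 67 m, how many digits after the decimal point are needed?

3 decimal places

At 79.7559° one degree of longitude covers 111000 × cos 79.7559° ≈ 111000 × 0.1778 ≈ 19740.5 m.
With N decimal places the half-ulp bound is 0.5·10⁻ᴺ°, or 0.5·10⁻ᴺ × 19740.5 m on the ground.
Need 0.5 × 19740.5 × 10⁻ᴺ ≤ 67 → 10⁻ᴺ ≤ 6.788e-03, so N ≥ 2.17.
At 2 places the error can reach 98.7 m, but 3 places keeps it to 9.87 m.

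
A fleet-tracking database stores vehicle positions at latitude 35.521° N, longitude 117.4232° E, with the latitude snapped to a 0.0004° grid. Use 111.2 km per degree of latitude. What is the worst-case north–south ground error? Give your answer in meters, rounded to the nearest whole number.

22 meters

With a 0.0004° grid the true value lies within half a step, ±0.0004°/2 = ±0.0002°, of the stored one.
North–south distance: 0.0002° × 111200 m/° = 22.24 m.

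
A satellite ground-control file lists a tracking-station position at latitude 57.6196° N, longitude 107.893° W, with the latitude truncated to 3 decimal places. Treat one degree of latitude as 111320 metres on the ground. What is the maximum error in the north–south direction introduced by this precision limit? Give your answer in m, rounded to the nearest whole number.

Truncating at 3 decimal places can drop up to a full unit in the last place, so the latitude may be off by as much as 0.001°.
Along the meridian that is 0.001° × 111320 m/° = 111.32 m.

111 m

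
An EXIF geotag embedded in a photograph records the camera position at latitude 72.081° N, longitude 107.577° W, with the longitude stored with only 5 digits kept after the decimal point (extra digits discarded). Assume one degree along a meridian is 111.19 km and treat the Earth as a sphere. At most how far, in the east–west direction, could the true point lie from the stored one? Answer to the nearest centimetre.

Truncating at 5 decimal places can drop up to a full unit in the last place, so the longitude may be off by as much as 1e-05°.
At latitude 72.081° a degree of longitude spans 111190 m × cos 72.081° = 111190 × 0.3077 ≈ 34210.1 m.
East–west error: 1e-05° × 34210.1 m/° ≈ 0.342101 m.
That is 0.342101 m = 34.21 cm.

34 centimetres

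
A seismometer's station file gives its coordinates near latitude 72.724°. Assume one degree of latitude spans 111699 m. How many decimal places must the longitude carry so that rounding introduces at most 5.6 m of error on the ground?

4

At 72.724° one degree of longitude covers 111699 × cos 72.724° ≈ 111699 × 0.2970 ≈ 33171.8 m.
Rounding to N decimal places gives at most 0.5 × 10⁻ᴺ degrees of error, i.e. 0.5 × 10⁻ᴺ × 33171.8 m.
Need 0.5 × 33171.8 × 10⁻ᴺ ≤ 5.6 → 10⁻ᴺ ≤ 3.376e-04, so N ≥ 3.47.
N = 3 would give 16.6 m (too coarse); N = 4 gives 1.66 m ≤ 5.6 m.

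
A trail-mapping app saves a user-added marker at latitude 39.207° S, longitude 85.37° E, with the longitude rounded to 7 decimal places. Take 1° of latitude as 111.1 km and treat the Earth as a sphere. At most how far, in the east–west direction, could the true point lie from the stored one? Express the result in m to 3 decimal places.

0.004 m

Rounding to 7 decimal places leaves the longitude within ±5e-08° of the true value.
At latitude 39.207° a degree of longitude spans 111100 m × cos 39.207° = 111100 × 0.7749 ≈ 86087.8 m.
East–west error: 5e-08° × 86087.8 m/° ≈ 0.00430439 m.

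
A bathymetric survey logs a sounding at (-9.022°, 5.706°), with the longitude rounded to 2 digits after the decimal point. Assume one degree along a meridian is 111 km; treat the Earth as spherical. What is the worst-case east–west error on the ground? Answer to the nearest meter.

Rounding to 2 decimal places leaves the longitude within ±0.005° of the true value.
At latitude 9.022° a degree of longitude spans 111000 m × cos 9.022° = 111000 × 0.9876 ≈ 109627 m.
Maximum E–W displacement: 0.005 × 109627 = 548.134 m.

548 meters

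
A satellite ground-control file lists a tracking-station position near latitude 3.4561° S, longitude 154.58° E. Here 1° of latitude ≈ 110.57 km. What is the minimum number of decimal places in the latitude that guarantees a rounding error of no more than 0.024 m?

7 decimal places

One degree of latitude covers 110570 m.
With N decimal places the half-ulp bound is 0.5·10⁻ᴺ°, or 0.5·10⁻ᴺ × 110570 m on the ground.
Setting 55285 × 10⁻ᴺ ≤ 0.024 gives 10ᴺ ≥ 2.304e+06, i.e. N ≥ 6.36.
At 6 places the error can reach 0.0553 m, but 7 places keeps it to 0.00553 m.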